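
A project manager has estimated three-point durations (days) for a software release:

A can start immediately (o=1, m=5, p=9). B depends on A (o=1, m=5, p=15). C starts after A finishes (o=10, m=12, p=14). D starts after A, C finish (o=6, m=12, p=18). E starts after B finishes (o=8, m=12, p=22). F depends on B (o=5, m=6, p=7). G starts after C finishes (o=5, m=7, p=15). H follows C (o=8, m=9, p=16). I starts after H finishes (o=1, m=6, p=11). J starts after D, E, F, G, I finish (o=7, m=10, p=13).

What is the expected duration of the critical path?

43 days

te_A = (1 + 4·5 + 9)/6 = 30/6 = 5
te_B = (1 + 4·5 + 15)/6 = 36/6 = 6
te_C = (10 + 4·12 + 14)/6 = 72/6 = 12
te_D = (6 + 4·12 + 18)/6 = 72/6 = 12
te_E = (8 + 4·12 + 22)/6 = 78/6 = 13
te_F = (5 + 4·6 + 7)/6 = 36/6 = 6
te_G = (5 + 4·7 + 15)/6 = 48/6 = 8
te_H = (8 + 4·9 + 16)/6 = 60/6 = 10
te_I = (1 + 4·6 + 11)/6 = 36/6 = 6
te_J = (7 + 4·10 + 13)/6 = 60/6 = 10

Forward pass:
ES_A = 0; EF_A = 5
ES_B = 5; EF_B = 5+6 = 11
ES_C = 5; EF_C = 5+12 = 17
ES_D = max(EF_A=5, EF_C=17) = 17; EF_D = 17+12 = 29
ES_E = 11; EF_E = 11+13 = 24
ES_F = 11; EF_F = 11+6 = 17
ES_G = 17; EF_G = 17+8 = 25
ES_H = 17; EF_H = 17+10 = 27
ES_I = 27; EF_I = 27+6 = 33
ES_J = max(EF_D=29, EF_E=24, EF_F=17, EF_G=25, EF_I=33) = 33; EF_J = 33+10 = 43
Expected project duration μ = 43 days. Critical path: A → C → H → I → J.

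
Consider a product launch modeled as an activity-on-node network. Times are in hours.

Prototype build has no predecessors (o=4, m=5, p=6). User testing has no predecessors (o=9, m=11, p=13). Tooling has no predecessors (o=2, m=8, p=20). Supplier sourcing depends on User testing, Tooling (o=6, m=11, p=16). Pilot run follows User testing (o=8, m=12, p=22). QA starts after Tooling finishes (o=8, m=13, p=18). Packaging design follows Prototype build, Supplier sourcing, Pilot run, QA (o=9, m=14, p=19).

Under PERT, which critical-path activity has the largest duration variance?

te_Prototype build = (4 + 4·5 + 6)/6 = 30/6 = 5; σ²_Prototype build = ((6−4)/6)² = 0.111
te_User testing = (9 + 4·11 + 13)/6 = 66/6 = 11; σ²_User testing = ((13−9)/6)² = 0.444
te_Tooling = (2 + 4·8 + 20)/6 = 54/6 = 9; σ²_Tooling = ((20−2)/6)² = 9.000
te_Supplier sourcing = (6 + 4·11 + 16)/6 = 66/6 = 11; σ²_Supplier sourcing = ((16−6)/6)² = 2.778
te_Pilot run = (8 + 4·12 + 22)/6 = 78/6 = 13; σ²_Pilot run = ((22−8)/6)² = 5.444
te_QA = (8 + 4·13 + 18)/6 = 78/6 = 13; σ²_QA = ((18−8)/6)² = 2.778
te_Packaging design = (9 + 4·14 + 19)/6 = 84/6 = 14; σ²_Packaging design = ((19−9)/6)² = 2.778

Forward pass:
ES_Prototype build = 0; EF_Prototype build = 5
ES_User testing = 0; EF_User testing = 11
ES_Tooling = 0; EF_Tooling = 9
ES_Supplier sourcing = max(EF_User testing=11, EF_Tooling=9) = 11; EF_Supplier sourcing = 11+11 = 22
ES_Pilot run = 11; EF_Pilot run = 11+13 = 24
ES_QA = 9; EF_QA = 9+13 = 22
ES_Packaging design = max(EF_Prototype build=5, EF_Supplier sourcing=22, EF_Pilot run=24, EF_QA=22) = 24; EF_Packaging design = 24+14 = 38
Expected project duration μ = 38 hours. Critical path: User testing → Pilot run → Packaging design.

Variances on critical path: σ²_User testing=0.444, σ²_Pilot run=5.444, σ²_Packaging design=2.778.
Largest is σ²_Pilot run = 5.444.

Pilot run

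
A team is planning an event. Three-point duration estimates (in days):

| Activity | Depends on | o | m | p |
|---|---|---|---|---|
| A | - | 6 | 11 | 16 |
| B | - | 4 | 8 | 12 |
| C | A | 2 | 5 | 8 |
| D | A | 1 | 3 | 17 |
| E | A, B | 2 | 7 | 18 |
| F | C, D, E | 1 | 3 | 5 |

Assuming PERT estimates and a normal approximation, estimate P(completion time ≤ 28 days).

te_A = (6 + 4·11 + 16)/6 = 66/6 = 11; σ²_A = ((16−6)/6)² = 2.778
te_B = (4 + 4·8 + 12)/6 = 48/6 = 8; σ²_B = ((12−4)/6)² = 1.778
te_C = (2 + 4·5 + 8)/6 = 30/6 = 5; σ²_C = ((8−2)/6)² = 1.000
te_D = (1 + 4·3 + 17)/6 = 30/6 = 5; σ²_D = ((17−1)/6)² = 7.111
te_E = (2 + 4·7 + 18)/6 = 48/6 = 8; σ²_E = ((18−2)/6)² = 7.111
te_F = (1 + 4·3 + 5)/6 = 18/6 = 3; σ²_F = ((5−1)/6)² = 0.444

Forward pass:
ES_A = 0; EF_A = 11
ES_B = 0; EF_B = 8
ES_C = 11; EF_C = 11+5 = 16
ES_D = 11; EF_D = 11+5 = 16
ES_E = max(EF_A=11, EF_B=8) = 11; EF_E = 11+8 = 19
ES_F = max(EF_C=16, EF_D=16, EF_E=19) = 19; EF_F = 19+3 = 22
Expected project duration μ = 22 days. Critical path: A → E → F.

Variance along critical path = 2.778 + 7.111 + 0.444 = 10.333; σ = √10.333 = 3.215 days.
Z = (28 − 22) / 3.215 = 1.867
P(T ≤ 28) = Φ(1.867) ≈ 0.969

0.969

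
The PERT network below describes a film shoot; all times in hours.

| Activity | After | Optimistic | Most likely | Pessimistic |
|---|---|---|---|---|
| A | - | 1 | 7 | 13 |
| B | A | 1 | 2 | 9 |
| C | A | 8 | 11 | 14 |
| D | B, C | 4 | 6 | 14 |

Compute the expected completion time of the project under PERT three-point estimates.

te_A = (1 + 4·7 + 13)/6 = 42/6 = 7
te_B = (1 + 4·2 + 9)/6 = 18/6 = 3
te_C = (8 + 4·11 + 14)/6 = 66/6 = 11
te_D = (4 + 4·6 + 14)/6 = 42/6 = 7

Forward pass:
ES_A = 0; EF_A = 7
ES_B = 7; EF_B = 7+3 = 10
ES_C = 7; EF_C = 7+11 = 18
ES_D = max(EF_B=10, EF_C=18) = 18; EF_D = 18+7 = 25
Expected project duration μ = 25 hours. Critical path: A → C → D.

25 hours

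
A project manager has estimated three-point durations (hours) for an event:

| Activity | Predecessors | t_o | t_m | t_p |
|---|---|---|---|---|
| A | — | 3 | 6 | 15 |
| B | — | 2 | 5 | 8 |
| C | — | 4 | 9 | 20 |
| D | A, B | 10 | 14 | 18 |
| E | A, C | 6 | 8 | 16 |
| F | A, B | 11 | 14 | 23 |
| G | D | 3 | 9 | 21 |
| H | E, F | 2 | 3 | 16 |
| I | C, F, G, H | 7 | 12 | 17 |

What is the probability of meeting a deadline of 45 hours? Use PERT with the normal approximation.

0.683

te_A = (3 + 4·6 + 15)/6 = 42/6 = 7; σ²_A = ((15−3)/6)² = 4.000
te_B = (2 + 4·5 + 8)/6 = 30/6 = 5; σ²_B = ((8−2)/6)² = 1.000
te_C = (4 + 4·9 + 20)/6 = 60/6 = 10; σ²_C = ((20−4)/6)² = 7.111
te_D = (10 + 4·14 + 18)/6 = 84/6 = 14; σ²_D = ((18−10)/6)² = 1.778
te_E = (6 + 4·8 + 16)/6 = 54/6 = 9; σ²_E = ((16−6)/6)² = 2.778
te_F = (11 + 4·14 + 23)/6 = 90/6 = 15; σ²_F = ((23−11)/6)² = 4.000
te_G = (3 + 4·9 + 21)/6 = 60/6 = 10; σ²_G = ((21−3)/6)² = 9.000
te_H = (2 + 4·3 + 16)/6 = 30/6 = 5; σ²_H = ((16−2)/6)² = 5.444
te_I = (7 + 4·12 + 17)/6 = 72/6 = 12; σ²_I = ((17−7)/6)² = 2.778

Forward pass:
ES_A = 0; EF_A = 7
ES_B = 0; EF_B = 5
ES_C = 0; EF_C = 10
ES_D = max(EF_A=7, EF_B=5) = 7; EF_D = 7+14 = 21
ES_E = max(EF_A=7, EF_C=10) = 10; EF_E = 10+9 = 19
ES_F = max(EF_A=7, EF_B=5) = 7; EF_F = 7+15 = 22
ES_G = 21; EF_G = 21+10 = 31
ES_H = max(EF_E=19, EF_F=22) = 22; EF_H = 22+5 = 27
ES_I = max(EF_C=10, EF_F=22, EF_G=31, EF_H=27) = 31; EF_I = 31+12 = 43
Expected project duration μ = 43 hours. Critical path: A → D → G → I.

Variance along critical path = 4.000 + 1.778 + 9.000 + 2.778 = 17.556; σ = √17.556 = 4.190 hours.
Z = (45 − 43) / 4.190 = 0.477
P(T ≤ 45) = Φ(0.477) ≈ 0.683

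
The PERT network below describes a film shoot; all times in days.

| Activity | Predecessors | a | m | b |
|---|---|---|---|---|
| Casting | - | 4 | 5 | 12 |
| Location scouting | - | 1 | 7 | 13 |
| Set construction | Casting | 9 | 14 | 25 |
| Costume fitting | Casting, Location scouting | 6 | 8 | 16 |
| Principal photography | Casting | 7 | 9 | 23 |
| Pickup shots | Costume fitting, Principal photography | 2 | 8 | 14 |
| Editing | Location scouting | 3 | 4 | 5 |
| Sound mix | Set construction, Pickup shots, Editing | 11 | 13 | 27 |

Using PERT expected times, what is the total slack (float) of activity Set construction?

4 days

te_Casting = (4 + 4·5 + 12)/6 = 36/6 = 6
te_Location scouting = (1 + 4·7 + 13)/6 = 42/6 = 7
te_Set construction = (9 + 4·14 + 25)/6 = 90/6 = 15
te_Costume fitting = (6 + 4·8 + 16)/6 = 54/6 = 9
te_Principal photography = (7 + 4·9 + 23)/6 = 66/6 = 11
te_Pickup shots = (2 + 4·8 + 14)/6 = 48/6 = 8
te_Editing = (3 + 4·4 + 5)/6 = 24/6 = 4
te_Sound mix = (11 + 4·13 + 27)/6 = 90/6 = 15

Forward pass:
ES_Casting = 0; EF_Casting = 6
ES_Location scouting = 0; EF_Location scouting = 7
ES_Set construction = 6; EF_Set construction = 6+15 = 21
ES_Costume fitting = max(EF_Casting=6, EF_Location scouting=7) = 7; EF_Costume fitting = 7+9 = 16
ES_Principal photography = 6; EF_Principal photography = 6+11 = 17
ES_Pickup shots = max(EF_Costume fitting=16, EF_Principal photography=17) = 17; EF_Pickup shots = 17+8 = 25
ES_Editing = 7; EF_Editing = 7+4 = 11
ES_Sound mix = max(EF_Set construction=21, EF_Pickup shots=25, EF_Editing=11) = 25; EF_Sound mix = 25+15 = 40
Expected project duration μ = 40 days. Critical path: Casting → Principal photography → Pickup shots → Sound mix.

Backward pass:
LF_Sound mix = 40; LS_Sound mix = 40−15 = 25
LF_Editing = LS_Sound mix = 25; LS_Editing = 25−4 = 21
LF_Pickup shots = LS_Sound mix = 25; LS_Pickup shots = 25−8 = 17
LF_Principal photography = LS_Pickup shots = 17; LS_Principal photography = 17−11 = 6
LF_Costume fitting = LS_Pickup shots = 17; LS_Costume fitting = 17−9 = 8
LF_Set construction = LS_Sound mix = 25; LS_Set construction = 25−15 = 10
LF_Location scouting = min(LS_Costume fitting=8, LS_Editing=21) = 8; LS_Location scouting = 8−7 = 1
LF_Casting = min(LS_Set construction=10, LS_Costume fitting=8, LS_Principal photography=6) = 6; LS_Casting = 6−6 = 0
Slack_Set construction = LS_Set construction − ES_Set construction = 10 − 6 = 4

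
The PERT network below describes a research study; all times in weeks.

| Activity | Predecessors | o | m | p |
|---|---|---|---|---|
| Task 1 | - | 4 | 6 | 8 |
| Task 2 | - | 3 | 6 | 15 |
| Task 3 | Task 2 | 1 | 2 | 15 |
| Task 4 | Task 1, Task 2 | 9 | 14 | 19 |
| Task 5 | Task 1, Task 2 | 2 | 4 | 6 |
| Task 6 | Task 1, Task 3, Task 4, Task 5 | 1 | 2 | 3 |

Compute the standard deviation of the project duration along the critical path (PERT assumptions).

2.62 weeks

te_Task 1 = (4 + 4·6 + 8)/6 = 36/6 = 6; σ²_Task 1 = ((8−4)/6)² = 0.444
te_Task 2 = (3 + 4·6 + 15)/6 = 42/6 = 7; σ²_Task 2 = ((15−3)/6)² = 4.000
te_Task 3 = (1 + 4·2 + 15)/6 = 24/6 = 4; σ²_Task 3 = ((15−1)/6)² = 5.444
te_Task 4 = (9 + 4·14 + 19)/6 = 84/6 = 14; σ²_Task 4 = ((19−9)/6)² = 2.778
te_Task 5 = (2 + 4·4 + 6)/6 = 24/6 = 4; σ²_Task 5 = ((6−2)/6)² = 0.444
te_Task 6 = (1 + 4·2 + 3)/6 = 12/6 = 2; σ²_Task 6 = ((3−1)/6)² = 0.111

Forward pass:
ES_Task 1 = 0; EF_Task 1 = 6
ES_Task 2 = 0; EF_Task 2 = 7
ES_Task 3 = 7; EF_Task 3 = 7+4 = 11
ES_Task 4 = max(EF_Task 1=6, EF_Task 2=7) = 7; EF_Task 4 = 7+14 = 21
ES_Task 5 = max(EF_Task 1=6, EF_Task 2=7) = 7; EF_Task 5 = 7+4 = 11
ES_Task 6 = max(EF_Task 1=6, EF_Task 3=11, EF_Task 4=21, EF_Task 5=11) = 21; EF_Task 6 = 21+2 = 23
Expected project duration μ = 23 weeks. Critical path: Task 2 → Task 4 → Task 6.

Variance along critical path = 4.000 + 2.778 + 0.111 = 6.889
σ = √6.889 = 2.625 weeks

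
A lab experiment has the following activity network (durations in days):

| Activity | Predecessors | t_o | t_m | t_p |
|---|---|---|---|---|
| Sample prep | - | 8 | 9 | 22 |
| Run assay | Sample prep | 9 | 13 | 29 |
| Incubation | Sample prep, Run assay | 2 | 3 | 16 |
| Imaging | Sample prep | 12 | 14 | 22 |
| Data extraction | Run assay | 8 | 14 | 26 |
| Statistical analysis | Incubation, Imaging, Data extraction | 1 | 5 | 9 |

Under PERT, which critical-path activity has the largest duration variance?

Run assay

te_Sample prep = (8 + 4·9 + 22)/6 = 66/6 = 11; σ²_Sample prep = ((22−8)/6)² = 5.444
te_Run assay = (9 + 4·13 + 29)/6 = 90/6 = 15; σ²_Run assay = ((29−9)/6)² = 11.111
te_Incubation = (2 + 4·3 + 16)/6 = 30/6 = 5; σ²_Incubation = ((16−2)/6)² = 5.444
te_Imaging = (12 + 4·14 + 22)/6 = 90/6 = 15; σ²_Imaging = ((22−12)/6)² = 2.778
te_Data extraction = (8 + 4·14 + 26)/6 = 90/6 = 15; σ²_Data extraction = ((26−8)/6)² = 9.000
te_Statistical analysis = (1 + 4·5 + 9)/6 = 30/6 = 5; σ²_Statistical analysis = ((9−1)/6)² = 1.778

Forward pass:
ES_Sample prep = 0; EF_Sample prep = 11
ES_Run assay = 11; EF_Run assay = 11+15 = 26
ES_Incubation = max(EF_Sample prep=11, EF_Run assay=26) = 26; EF_Incubation = 26+5 = 31
ES_Imaging = 11; EF_Imaging = 11+15 = 26
ES_Data extraction = 26; EF_Data extraction = 26+15 = 41
ES_Statistical analysis = max(EF_Incubation=31, EF_Imaging=26, EF_Data extraction=41) = 41; EF_Statistical analysis = 41+5 = 46
Expected project duration μ = 46 days. Critical path: Sample prep → Run assay → Data extraction → Statistical analysis.

Variances on critical path: σ²_Sample prep=5.444, σ²_Run assay=11.111, σ²_Data extraction=9.000, σ²_Statistical analysis=1.778.
Largest is σ²_Run assay = 11.111.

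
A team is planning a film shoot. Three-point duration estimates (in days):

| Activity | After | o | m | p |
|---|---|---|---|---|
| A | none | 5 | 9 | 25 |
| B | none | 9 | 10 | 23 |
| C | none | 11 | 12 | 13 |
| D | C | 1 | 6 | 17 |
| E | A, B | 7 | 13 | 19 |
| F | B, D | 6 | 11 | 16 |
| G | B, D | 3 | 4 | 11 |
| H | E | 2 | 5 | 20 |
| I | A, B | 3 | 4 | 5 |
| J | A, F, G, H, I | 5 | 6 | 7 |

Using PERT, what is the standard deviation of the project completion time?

te_A = (5 + 4·9 + 25)/6 = 66/6 = 11; σ²_A = ((25−5)/6)² = 11.111
te_B = (9 + 4·10 + 23)/6 = 72/6 = 12; σ²_B = ((23−9)/6)² = 5.444
te_C = (11 + 4·12 + 13)/6 = 72/6 = 12; σ²_C = ((13−11)/6)² = 0.111
te_D = (1 + 4·6 + 17)/6 = 42/6 = 7; σ²_D = ((17−1)/6)² = 7.111
te_E = (7 + 4·13 + 19)/6 = 78/6 = 13; σ²_E = ((19−7)/6)² = 4.000
te_F = (6 + 4·11 + 16)/6 = 66/6 = 11; σ²_F = ((16−6)/6)² = 2.778
te_G = (3 + 4·4 + 11)/6 = 30/6 = 5; σ²_G = ((11−3)/6)² = 1.778
te_H = (2 + 4·5 + 20)/6 = 42/6 = 7; σ²_H = ((20−2)/6)² = 9.000
te_I = (3 + 4·4 + 5)/6 = 24/6 = 4; σ²_I = ((5−3)/6)² = 0.111
te_J = (5 + 4·6 + 7)/6 = 36/6 = 6; σ²_J = ((7−5)/6)² = 0.111

Forward pass:
ES_A = 0; EF_A = 11
ES_B = 0; EF_B = 12
ES_C = 0; EF_C = 12
ES_D = 12; EF_D = 12+7 = 19
ES_E = max(EF_A=11, EF_B=12) = 12; EF_E = 12+13 = 25
ES_F = max(EF_B=12, EF_D=19) = 19; EF_F = 19+11 = 30
ES_G = max(EF_B=12, EF_D=19) = 19; EF_G = 19+5 = 24
ES_H = 25; EF_H = 25+7 = 32
ES_I = max(EF_A=11, EF_B=12) = 12; EF_I = 12+4 = 16
ES_J = max(EF_A=11, EF_F=30, EF_G=24, EF_H=32, EF_I=16) = 32; EF_J = 32+6 = 38
Expected project duration μ = 38 days. Critical path: B → E → H → J.

Variance along critical path = 5.444 + 4.000 + 9.000 + 0.111 = 18.556
σ = √18.556 = 4.308 days

4.31 days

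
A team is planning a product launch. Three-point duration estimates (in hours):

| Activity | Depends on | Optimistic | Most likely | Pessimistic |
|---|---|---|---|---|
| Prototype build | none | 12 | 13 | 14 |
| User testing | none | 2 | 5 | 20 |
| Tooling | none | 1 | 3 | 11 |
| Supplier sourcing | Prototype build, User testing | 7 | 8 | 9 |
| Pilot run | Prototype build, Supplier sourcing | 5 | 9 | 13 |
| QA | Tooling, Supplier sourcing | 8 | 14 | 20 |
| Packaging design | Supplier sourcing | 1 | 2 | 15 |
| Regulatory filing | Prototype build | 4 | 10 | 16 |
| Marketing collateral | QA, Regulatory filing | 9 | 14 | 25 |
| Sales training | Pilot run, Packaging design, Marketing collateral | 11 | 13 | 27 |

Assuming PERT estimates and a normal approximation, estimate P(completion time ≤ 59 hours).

0.081

te_Prototype build = (12 + 4·13 + 14)/6 = 78/6 = 13; σ²_Prototype build = ((14−12)/6)² = 0.111
te_User testing = (2 + 4·5 + 20)/6 = 42/6 = 7; σ²_User testing = ((20−2)/6)² = 9.000
te_Tooling = (1 + 4·3 + 11)/6 = 24/6 = 4; σ²_Tooling = ((11−1)/6)² = 2.778
te_Supplier sourcing = (7 + 4·8 + 9)/6 = 48/6 = 8; σ²_Supplier sourcing = ((9−7)/6)² = 0.111
te_Pilot run = (5 + 4·9 + 13)/6 = 54/6 = 9; σ²_Pilot run = ((13−5)/6)² = 1.778
te_QA = (8 + 4·14 + 20)/6 = 84/6 = 14; σ²_QA = ((20−8)/6)² = 4.000
te_Packaging design = (1 + 4·2 + 15)/6 = 24/6 = 4; σ²_Packaging design = ((15−1)/6)² = 5.444
te_Regulatory filing = (4 + 4·10 + 16)/6 = 60/6 = 10; σ²_Regulatory filing = ((16−4)/6)² = 4.000
te_Marketing collateral = (9 + 4·14 + 25)/6 = 90/6 = 15; σ²_Marketing collateral = ((25−9)/6)² = 7.111
te_Sales training = (11 + 4·13 + 27)/6 = 90/6 = 15; σ²_Sales training = ((27−11)/6)² = 7.111

Forward pass:
ES_Prototype build = 0; EF_Prototype build = 13
ES_User testing = 0; EF_User testing = 7
ES_Tooling = 0; EF_Tooling = 4
ES_Supplier sourcing = max(EF_Prototype build=13, EF_User testing=7) = 13; EF_Supplier sourcing = 13+8 = 21
ES_Pilot run = max(EF_Prototype build=13, EF_Supplier sourcing=21) = 21; EF_Pilot run = 21+9 = 30
ES_QA = max(EF_Tooling=4, EF_Supplier sourcing=21) = 21; EF_QA = 21+14 = 35
ES_Packaging design = 21; EF_Packaging design = 21+4 = 25
ES_Regulatory filing = 13; EF_Regulatory filing = 13+10 = 23
ES_Marketing collateral = max(EF_QA=35, EF_Regulatory filing=23) = 35; EF_Marketing collateral = 35+15 = 50
ES_Sales training = max(EF_Pilot run=30, EF_Packaging design=25, EF_Marketing collateral=50) = 50; EF_Sales training = 50+15 = 65
Expected project duration μ = 65 hours. Critical path: Prototype build → Supplier sourcing → QA → Marketing collateral → Sales training.

Variance along critical path = 0.111 + 0.111 + 4.000 + 7.111 + 7.111 = 18.444; σ = √18.444 = 4.295 hours.
Z = (59 − 65) / 4.295 = -1.397
P(T ≤ 59) = Φ(-1.397) ≈ 0.081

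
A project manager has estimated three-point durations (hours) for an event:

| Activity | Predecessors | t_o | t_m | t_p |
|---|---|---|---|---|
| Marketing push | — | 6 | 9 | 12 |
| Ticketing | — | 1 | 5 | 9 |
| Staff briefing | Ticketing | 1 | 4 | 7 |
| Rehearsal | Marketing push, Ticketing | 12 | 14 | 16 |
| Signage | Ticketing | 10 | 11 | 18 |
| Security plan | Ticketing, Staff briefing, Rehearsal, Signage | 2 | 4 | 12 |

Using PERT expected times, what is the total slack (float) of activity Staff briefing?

te_Marketing push = (6 + 4·9 + 12)/6 = 54/6 = 9
te_Ticketing = (1 + 4·5 + 9)/6 = 30/6 = 5
te_Staff briefing = (1 + 4·4 + 7)/6 = 24/6 = 4
te_Rehearsal = (12 + 4·14 + 16)/6 = 84/6 = 14
te_Signage = (10 + 4·11 + 18)/6 = 72/6 = 12
te_Security plan = (2 + 4·4 + 12)/6 = 30/6 = 5

Forward pass:
ES_Marketing push = 0; EF_Marketing push = 9
ES_Ticketing = 0; EF_Ticketing = 5
ES_Staff briefing = 5; EF_Staff briefing = 5+4 = 9
ES_Rehearsal = max(EF_Marketing push=9, EF_Ticketing=5) = 9; EF_Rehearsal = 9+14 = 23
ES_Signage = 5; EF_Signage = 5+12 = 17
ES_Security plan = max(EF_Ticketing=5, EF_Staff briefing=9, EF_Rehearsal=23, EF_Signage=17) = 23; EF_Security plan = 23+5 = 28
Expected project duration μ = 28 hours. Critical path: Marketing push → Rehearsal → Security plan.

Backward pass:
LF_Security plan = 28; LS_Security plan = 28−5 = 23
LF_Signage = LS_Security plan = 23; LS_Signage = 23−12 = 11
LF_Rehearsal = LS_Security plan = 23; LS_Rehearsal = 23−14 = 9
LF_Staff briefing = LS_Security plan = 23; LS_Staff briefing = 23−4 = 19
LF_Ticketing = min(LS_Staff briefing=19, LS_Rehearsal=9, LS_Signage=11, LS_Security plan=23) = 9; LS_Ticketing = 9−5 = 4
LF_Marketing push = LS_Rehearsal = 9; LS_Marketing push = 9−9 = 0
Slack_Staff briefing = LS_Staff briefing − ES_Staff briefing = 19 − 5 = 14

14 hours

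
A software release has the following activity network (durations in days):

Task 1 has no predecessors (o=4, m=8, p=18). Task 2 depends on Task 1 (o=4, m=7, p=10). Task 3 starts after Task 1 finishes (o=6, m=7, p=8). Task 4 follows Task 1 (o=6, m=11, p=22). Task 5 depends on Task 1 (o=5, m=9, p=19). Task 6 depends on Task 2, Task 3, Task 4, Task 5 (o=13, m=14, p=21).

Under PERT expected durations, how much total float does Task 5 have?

2 days

te_Task 1 = (4 + 4·8 + 18)/6 = 54/6 = 9
te_Task 2 = (4 + 4·7 + 10)/6 = 42/6 = 7
te_Task 3 = (6 + 4·7 + 8)/6 = 42/6 = 7
te_Task 4 = (6 + 4·11 + 22)/6 = 72/6 = 12
te_Task 5 = (5 + 4·9 + 19)/6 = 60/6 = 10
te_Task 6 = (13 + 4·14 + 21)/6 = 90/6 = 15

Forward pass:
ES_Task 1 = 0; EF_Task 1 = 9
ES_Task 2 = 9; EF_Task 2 = 9+7 = 16
ES_Task 3 = 9; EF_Task 3 = 9+7 = 16
ES_Task 4 = 9; EF_Task 4 = 9+12 = 21
ES_Task 5 = 9; EF_Task 5 = 9+10 = 19
ES_Task 6 = max(EF_Task 2=16, EF_Task 3=16, EF_Task 4=21, EF_Task 5=19) = 21; EF_Task 6 = 21+15 = 36
Expected project duration μ = 36 days. Critical path: Task 1 → Task 4 → Task 6.

Backward pass:
LF_Task 6 = 36; LS_Task 6 = 36−15 = 21
LF_Task 5 = LS_Task 6 = 21; LS_Task 5 = 21−10 = 11
LF_Task 4 = LS_Task 6 = 21; LS_Task 4 = 21−12 = 9
LF_Task 3 = LS_Task 6 = 21; LS_Task 3 = 21−7 = 14
LF_Task 2 = LS_Task 6 = 21; LS_Task 2 = 21−7 = 14
LF_Task 1 = min(LS_Task 2=14, LS_Task 3=14, LS_Task 4=9, LS_Task 5=11) = 9; LS_Task 1 = 9−9 = 0
Slack_Task 5 = LS_Task 5 − ES_Task 5 = 11 − 9 = 2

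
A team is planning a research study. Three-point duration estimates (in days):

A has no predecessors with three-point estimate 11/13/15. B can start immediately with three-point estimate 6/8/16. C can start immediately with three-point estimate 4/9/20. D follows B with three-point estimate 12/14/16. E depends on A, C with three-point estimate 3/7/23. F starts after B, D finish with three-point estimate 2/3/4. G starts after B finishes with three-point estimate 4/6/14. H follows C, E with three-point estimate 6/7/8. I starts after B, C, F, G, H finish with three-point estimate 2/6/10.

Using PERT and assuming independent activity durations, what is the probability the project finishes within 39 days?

te_A = (11 + 4·13 + 15)/6 = 78/6 = 13; σ²_A = ((15−11)/6)² = 0.444
te_B = (6 + 4·8 + 16)/6 = 54/6 = 9; σ²_B = ((16−6)/6)² = 2.778
te_C = (4 + 4·9 + 20)/6 = 60/6 = 10; σ²_C = ((20−4)/6)² = 7.111
te_D = (12 + 4·14 + 16)/6 = 84/6 = 14; σ²_D = ((16−12)/6)² = 0.444
te_E = (3 + 4·7 + 23)/6 = 54/6 = 9; σ²_E = ((23−3)/6)² = 11.111
te_F = (2 + 4·3 + 4)/6 = 18/6 = 3; σ²_F = ((4−2)/6)² = 0.111
te_G = (4 + 4·6 + 14)/6 = 42/6 = 7; σ²_G = ((14−4)/6)² = 2.778
te_H = (6 + 4·7 + 8)/6 = 42/6 = 7; σ²_H = ((8−6)/6)² = 0.111
te_I = (2 + 4·6 + 10)/6 = 36/6 = 6; σ²_I = ((10−2)/6)² = 1.778

Forward pass:
ES_A = 0; EF_A = 13
ES_B = 0; EF_B = 9
ES_C = 0; EF_C = 10
ES_D = 9; EF_D = 9+14 = 23
ES_E = max(EF_A=13, EF_C=10) = 13; EF_E = 13+9 = 22
ES_F = max(EF_B=9, EF_D=23) = 23; EF_F = 23+3 = 26
ES_G = 9; EF_G = 9+7 = 16
ES_H = max(EF_C=10, EF_E=22) = 22; EF_H = 22+7 = 29
ES_I = max(EF_B=9, EF_C=10, EF_F=26, EF_G=16, EF_H=29) = 29; EF_I = 29+6 = 35
Expected project duration μ = 35 days. Critical path: A → E → H → I.

Variance along critical path = 0.444 + 11.111 + 0.111 + 1.778 = 13.444; σ = √13.444 = 3.667 days.
Z = (39 − 35) / 3.667 = 1.091
P(T ≤ 39) = Φ(1.091) ≈ 0.862

0.862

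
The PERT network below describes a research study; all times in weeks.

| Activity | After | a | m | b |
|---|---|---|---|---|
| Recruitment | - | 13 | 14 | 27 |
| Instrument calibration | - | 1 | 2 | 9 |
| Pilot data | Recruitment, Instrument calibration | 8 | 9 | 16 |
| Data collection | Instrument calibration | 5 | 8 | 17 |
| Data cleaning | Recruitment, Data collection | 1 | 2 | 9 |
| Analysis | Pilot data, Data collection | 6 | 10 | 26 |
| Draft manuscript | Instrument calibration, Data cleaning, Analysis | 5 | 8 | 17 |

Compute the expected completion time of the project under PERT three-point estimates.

47 weeks

te_Recruitment = (13 + 4·14 + 27)/6 = 96/6 = 16
te_Instrument calibration = (1 + 4·2 + 9)/6 = 18/6 = 3
te_Pilot data = (8 + 4·9 + 16)/6 = 60/6 = 10
te_Data collection = (5 + 4·8 + 17)/6 = 54/6 = 9
te_Data cleaning = (1 + 4·2 + 9)/6 = 18/6 = 3
te_Analysis = (6 + 4·10 + 26)/6 = 72/6 = 12
te_Draft manuscript = (5 + 4·8 + 17)/6 = 54/6 = 9

Forward pass:
ES_Recruitment = 0; EF_Recruitment = 16
ES_Instrument calibration = 0; EF_Instrument calibration = 3
ES_Pilot data = max(EF_Recruitment=16, EF_Instrument calibration=3) = 16; EF_Pilot data = 16+10 = 26
ES_Data collection = 3; EF_Data collection = 3+9 = 12
ES_Data cleaning = max(EF_Recruitment=16, EF_Data collection=12) = 16; EF_Data cleaning = 16+3 = 19
ES_Analysis = max(EF_Pilot data=26, EF_Data collection=12) = 26; EF_Analysis = 26+12 = 38
ES_Draft manuscript = max(EF_Instrument calibration=3, EF_Data cleaning=19, EF_Analysis=38) = 38; EF_Draft manuscript = 38+9 = 47
Expected project duration μ = 47 weeks. Critical path: Recruitment → Pilot data → Analysis → Draft manuscript.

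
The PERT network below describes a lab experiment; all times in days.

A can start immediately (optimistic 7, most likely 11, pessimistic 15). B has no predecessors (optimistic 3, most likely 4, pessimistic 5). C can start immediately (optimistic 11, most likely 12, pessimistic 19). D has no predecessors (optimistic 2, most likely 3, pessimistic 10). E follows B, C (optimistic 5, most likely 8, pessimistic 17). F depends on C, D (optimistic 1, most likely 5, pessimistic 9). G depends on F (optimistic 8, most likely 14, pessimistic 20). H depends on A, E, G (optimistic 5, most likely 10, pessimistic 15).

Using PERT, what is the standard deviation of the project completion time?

3.21 days

te_A = (7 + 4·11 + 15)/6 = 66/6 = 11; σ²_A = ((15−7)/6)² = 1.778
te_B = (3 + 4·4 + 5)/6 = 24/6 = 4; σ²_B = ((5−3)/6)² = 0.111
te_C = (11 + 4·12 + 19)/6 = 78/6 = 13; σ²_C = ((19−11)/6)² = 1.778
te_D = (2 + 4·3 + 10)/6 = 24/6 = 4; σ²_D = ((10−2)/6)² = 1.778
te_E = (5 + 4·8 + 17)/6 = 54/6 = 9; σ²_E = ((17−5)/6)² = 4.000
te_F = (1 + 4·5 + 9)/6 = 30/6 = 5; σ²_F = ((9−1)/6)² = 1.778
te_G = (8 + 4·14 + 20)/6 = 84/6 = 14; σ²_G = ((20−8)/6)² = 4.000
te_H = (5 + 4·10 + 15)/6 = 60/6 = 10; σ²_H = ((15−5)/6)² = 2.778

Forward pass:
ES_A = 0; EF_A = 11
ES_B = 0; EF_B = 4
ES_C = 0; EF_C = 13
ES_D = 0; EF_D = 4
ES_E = max(EF_B=4, EF_C=13) = 13; EF_E = 13+9 = 22
ES_F = max(EF_C=13, EF_D=4) = 13; EF_F = 13+5 = 18
ES_G = 18; EF_G = 18+14 = 32
ES_H = max(EF_A=11, EF_E=22, EF_G=32) = 32; EF_H = 32+10 = 42
Expected project duration μ = 42 days. Critical path: C → F → G → H.

Variance along critical path = 1.778 + 1.778 + 4.000 + 2.778 = 10.333
σ = √10.333 = 3.215 days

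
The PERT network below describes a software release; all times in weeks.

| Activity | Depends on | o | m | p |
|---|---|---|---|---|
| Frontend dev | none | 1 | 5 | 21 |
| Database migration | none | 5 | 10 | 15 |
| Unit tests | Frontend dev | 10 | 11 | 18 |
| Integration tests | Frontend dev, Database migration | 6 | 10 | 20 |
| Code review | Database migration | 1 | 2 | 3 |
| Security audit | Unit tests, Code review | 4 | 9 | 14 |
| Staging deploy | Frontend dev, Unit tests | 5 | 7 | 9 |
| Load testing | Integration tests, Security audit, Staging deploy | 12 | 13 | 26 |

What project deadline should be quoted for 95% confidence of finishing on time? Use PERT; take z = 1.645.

te_Frontend dev = (1 + 4·5 + 21)/6 = 42/6 = 7; σ²_Frontend dev = ((21−1)/6)² = 11.111
te_Database migration = (5 + 4·10 + 15)/6 = 60/6 = 10; σ²_Database migration = ((15−5)/6)² = 2.778
te_Unit tests = (10 + 4·11 + 18)/6 = 72/6 = 12; σ²_Unit tests = ((18−10)/6)² = 1.778
te_Integration tests = (6 + 4·10 + 20)/6 = 66/6 = 11; σ²_Integration tests = ((20−6)/6)² = 5.444
te_Code review = (1 + 4·2 + 3)/6 = 12/6 = 2; σ²_Code review = ((3−1)/6)² = 0.111
te_Security audit = (4 + 4·9 + 14)/6 = 54/6 = 9; σ²_Security audit = ((14−4)/6)² = 2.778
te_Staging deploy = (5 + 4·7 + 9)/6 = 42/6 = 7; σ²_Staging deploy = ((9−5)/6)² = 0.444
te_Load testing = (12 + 4·13 + 26)/6 = 90/6 = 15; σ²_Load testing = ((26−12)/6)² = 5.444

Forward pass:
ES_Frontend dev = 0; EF_Frontend dev = 7
ES_Database migration = 0; EF_Database migration = 10
ES_Unit tests = 7; EF_Unit tests = 7+12 = 19
ES_Integration tests = max(EF_Frontend dev=7, EF_Database migration=10) = 10; EF_Integration tests = 10+11 = 21
ES_Code review = 10; EF_Code review = 10+2 = 12
ES_Security audit = max(EF_Unit tests=19, EF_Code review=12) = 19; EF_Security audit = 19+9 = 28
ES_Staging deploy = max(EF_Frontend dev=7, EF_Unit tests=19) = 19; EF_Staging deploy = 19+7 = 26
ES_Load testing = max(EF_Integration tests=21, EF_Security audit=28, EF_Staging deploy=26) = 28; EF_Load testing = 28+15 = 43
Expected project duration μ = 43 weeks. Critical path: Frontend dev → Unit tests → Security audit → Load testing.

Variance along critical path = 11.111 + 1.778 + 2.778 + 5.444 = 21.111; σ = 4.595 weeks.
D = μ + z·σ = 43 + 1.645·4.595 = 50.6 weeks

50.6 weeks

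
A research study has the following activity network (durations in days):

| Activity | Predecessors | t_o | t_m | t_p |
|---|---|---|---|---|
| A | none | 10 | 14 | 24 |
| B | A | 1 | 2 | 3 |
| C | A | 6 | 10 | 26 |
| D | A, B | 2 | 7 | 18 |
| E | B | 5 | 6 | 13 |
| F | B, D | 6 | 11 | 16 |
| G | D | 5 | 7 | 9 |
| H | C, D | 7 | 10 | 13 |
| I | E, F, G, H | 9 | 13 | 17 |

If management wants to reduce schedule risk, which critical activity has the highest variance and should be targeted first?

C

te_A = (10 + 4·14 + 24)/6 = 90/6 = 15; σ²_A = ((24−10)/6)² = 5.444
te_B = (1 + 4·2 + 3)/6 = 12/6 = 2; σ²_B = ((3−1)/6)² = 0.111
te_C = (6 + 4·10 + 26)/6 = 72/6 = 12; σ²_C = ((26−6)/6)² = 11.111
te_D = (2 + 4·7 + 18)/6 = 48/6 = 8; σ²_D = ((18−2)/6)² = 7.111
te_E = (5 + 4·6 + 13)/6 = 42/6 = 7; σ²_E = ((13−5)/6)² = 1.778
te_F = (6 + 4·11 + 16)/6 = 66/6 = 11; σ²_F = ((16−6)/6)² = 2.778
te_G = (5 + 4·7 + 9)/6 = 42/6 = 7; σ²_G = ((9−5)/6)² = 0.444
te_H = (7 + 4·10 + 13)/6 = 60/6 = 10; σ²_H = ((13−7)/6)² = 1.000
te_I = (9 + 4·13 + 17)/6 = 78/6 = 13; σ²_I = ((17−9)/6)² = 1.778

Forward pass:
ES_A = 0; EF_A = 15
ES_B = 15; EF_B = 15+2 = 17
ES_C = 15; EF_C = 15+12 = 27
ES_D = max(EF_A=15, EF_B=17) = 17; EF_D = 17+8 = 25
ES_E = 17; EF_E = 17+7 = 24
ES_F = max(EF_B=17, EF_D=25) = 25; EF_F = 25+11 = 36
ES_G = 25; EF_G = 25+7 = 32
ES_H = max(EF_C=27, EF_D=25) = 27; EF_H = 27+10 = 37
ES_I = max(EF_E=24, EF_F=36, EF_G=32, EF_H=37) = 37; EF_I = 37+13 = 50
Expected project duration μ = 50 days. Critical path: A → C → H → I.

Variances on critical path: σ²_A=5.444, σ²_C=11.111, σ²_H=1.000, σ²_I=1.778.
Largest is σ²_C = 11.111.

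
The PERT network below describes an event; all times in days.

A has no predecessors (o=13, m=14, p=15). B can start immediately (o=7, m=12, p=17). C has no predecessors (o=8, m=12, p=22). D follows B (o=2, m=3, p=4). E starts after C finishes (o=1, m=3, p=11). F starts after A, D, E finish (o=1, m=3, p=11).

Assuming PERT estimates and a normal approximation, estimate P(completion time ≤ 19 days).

0.273

te_A = (13 + 4·14 + 15)/6 = 84/6 = 14; σ²_A = ((15−13)/6)² = 0.111
te_B = (7 + 4·12 + 17)/6 = 72/6 = 12; σ²_B = ((17−7)/6)² = 2.778
te_C = (8 + 4·12 + 22)/6 = 78/6 = 13; σ²_C = ((22−8)/6)² = 5.444
te_D = (2 + 4·3 + 4)/6 = 18/6 = 3; σ²_D = ((4−2)/6)² = 0.111
te_E = (1 + 4·3 + 11)/6 = 24/6 = 4; σ²_E = ((11−1)/6)² = 2.778
te_F = (1 + 4·3 + 11)/6 = 24/6 = 4; σ²_F = ((11−1)/6)² = 2.778

Forward pass:
ES_A = 0; EF_A = 14
ES_B = 0; EF_B = 12
ES_C = 0; EF_C = 13
ES_D = 12; EF_D = 12+3 = 15
ES_E = 13; EF_E = 13+4 = 17
ES_F = max(EF_A=14, EF_D=15, EF_E=17) = 17; EF_F = 17+4 = 21
Expected project duration μ = 21 days. Critical path: C → E → F.

Variance along critical path = 5.444 + 2.778 + 2.778 = 11.000; σ = √11.000 = 3.317 days.
Z = (19 − 21) / 3.317 = -0.603
P(T ≤ 19) = Φ(-0.603) ≈ 0.273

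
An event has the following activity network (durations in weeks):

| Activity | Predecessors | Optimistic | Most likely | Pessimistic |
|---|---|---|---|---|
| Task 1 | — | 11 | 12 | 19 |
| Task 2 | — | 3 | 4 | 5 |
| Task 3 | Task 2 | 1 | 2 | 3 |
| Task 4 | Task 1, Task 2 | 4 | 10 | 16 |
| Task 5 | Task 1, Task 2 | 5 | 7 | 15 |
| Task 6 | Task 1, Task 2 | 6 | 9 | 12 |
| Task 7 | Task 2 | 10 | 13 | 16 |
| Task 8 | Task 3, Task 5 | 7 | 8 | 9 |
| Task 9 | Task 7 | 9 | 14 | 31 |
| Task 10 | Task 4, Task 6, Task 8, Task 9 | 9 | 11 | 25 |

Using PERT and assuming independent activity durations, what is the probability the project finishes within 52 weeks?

0.901

te_Task 1 = (11 + 4·12 + 19)/6 = 78/6 = 13; σ²_Task 1 = ((19−11)/6)² = 1.778
te_Task 2 = (3 + 4·4 + 5)/6 = 24/6 = 4; σ²_Task 2 = ((5−3)/6)² = 0.111
te_Task 3 = (1 + 4·2 + 3)/6 = 12/6 = 2; σ²_Task 3 = ((3−1)/6)² = 0.111
te_Task 4 = (4 + 4·10 + 16)/6 = 60/6 = 10; σ²_Task 4 = ((16−4)/6)² = 4.000
te_Task 5 = (5 + 4·7 + 15)/6 = 48/6 = 8; σ²_Task 5 = ((15−5)/6)² = 2.778
te_Task 6 = (6 + 4·9 + 12)/6 = 54/6 = 9; σ²_Task 6 = ((12−6)/6)² = 1.000
te_Task 7 = (10 + 4·13 + 16)/6 = 78/6 = 13; σ²_Task 7 = ((16−10)/6)² = 1.000
te_Task 8 = (7 + 4·8 + 9)/6 = 48/6 = 8; σ²_Task 8 = ((9−7)/6)² = 0.111
te_Task 9 = (9 + 4·14 + 31)/6 = 96/6 = 16; σ²_Task 9 = ((31−9)/6)² = 13.444
te_Task 10 = (9 + 4·11 + 25)/6 = 78/6 = 13; σ²_Task 10 = ((25−9)/6)² = 7.111

Forward pass:
ES_Task 1 = 0; EF_Task 1 = 13
ES_Task 2 = 0; EF_Task 2 = 4
ES_Task 3 = 4; EF_Task 3 = 4+2 = 6
ES_Task 4 = max(EF_Task 1=13, EF_Task 2=4) = 13; EF_Task 4 = 13+10 = 23
ES_Task 5 = max(EF_Task 1=13, EF_Task 2=4) = 13; EF_Task 5 = 13+8 = 21
ES_Task 6 = max(EF_Task 1=13, EF_Task 2=4) = 13; EF_Task 6 = 13+9 = 22
ES_Task 7 = 4; EF_Task 7 = 4+13 = 17
ES_Task 8 = max(EF_Task 3=6, EF_Task 5=21) = 21; EF_Task 8 = 21+8 = 29
ES_Task 9 = 17; EF_Task 9 = 17+16 = 33
ES_Task 10 = max(EF_Task 4=23, EF_Task 6=22, EF_Task 8=29, EF_Task 9=33) = 33; EF_Task 10 = 33+13 = 46
Expected project duration μ = 46 weeks. Critical path: Task 2 → Task 7 → Task 9 → Task 10.

Variance along critical path = 0.111 + 1.000 + 13.444 + 7.111 = 21.667; σ = √21.667 = 4.655 weeks.
Z = (52 − 46) / 4.655 = 1.289
P(T ≤ 52) = Φ(1.289) ≈ 0.901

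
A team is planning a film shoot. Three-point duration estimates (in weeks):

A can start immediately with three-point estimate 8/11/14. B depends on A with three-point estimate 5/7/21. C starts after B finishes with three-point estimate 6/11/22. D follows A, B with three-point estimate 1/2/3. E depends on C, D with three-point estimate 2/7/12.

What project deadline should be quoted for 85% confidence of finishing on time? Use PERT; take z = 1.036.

43.4 weeks

te_A = (8 + 4·11 + 14)/6 = 66/6 = 11; σ²_A = ((14−8)/6)² = 1.000
te_B = (5 + 4·7 + 21)/6 = 54/6 = 9; σ²_B = ((21−5)/6)² = 7.111
te_C = (6 + 4·11 + 22)/6 = 72/6 = 12; σ²_C = ((22−6)/6)² = 7.111
te_D = (1 + 4·2 + 3)/6 = 12/6 = 2; σ²_D = ((3−1)/6)² = 0.111
te_E = (2 + 4·7 + 12)/6 = 42/6 = 7; σ²_E = ((12−2)/6)² = 2.778

Forward pass:
ES_A = 0; EF_A = 11
ES_B = 11; EF_B = 11+9 = 20
ES_C = 20; EF_C = 20+12 = 32
ES_D = max(EF_A=11, EF_B=20) = 20; EF_D = 20+2 = 22
ES_E = max(EF_C=32, EF_D=22) = 32; EF_E = 32+7 = 39
Expected project duration μ = 39 weeks. Critical path: A → B → C → E.

Variance along critical path = 1.000 + 7.111 + 7.111 + 2.778 = 18.000; σ = 4.243 weeks.
D = μ + z·σ = 39 + 1.036·4.243 = 43.4 weeks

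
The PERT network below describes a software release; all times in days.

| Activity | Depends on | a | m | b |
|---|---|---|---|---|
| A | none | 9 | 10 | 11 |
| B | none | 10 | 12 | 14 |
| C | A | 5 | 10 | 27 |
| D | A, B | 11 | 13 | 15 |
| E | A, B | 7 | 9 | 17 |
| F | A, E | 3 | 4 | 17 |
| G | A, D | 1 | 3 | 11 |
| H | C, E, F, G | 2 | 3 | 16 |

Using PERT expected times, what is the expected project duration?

34 days

te_A = (9 + 4·10 + 11)/6 = 60/6 = 10
te_B = (10 + 4·12 + 14)/6 = 72/6 = 12
te_C = (5 + 4·10 + 27)/6 = 72/6 = 12
te_D = (11 + 4·13 + 15)/6 = 78/6 = 13
te_E = (7 + 4·9 + 17)/6 = 60/6 = 10
te_F = (3 + 4·4 + 17)/6 = 36/6 = 6
te_G = (1 + 4·3 + 11)/6 = 24/6 = 4
te_H = (2 + 4·3 + 16)/6 = 30/6 = 5

Forward pass:
ES_A = 0; EF_A = 10
ES_B = 0; EF_B = 12
ES_C = 10; EF_C = 10+12 = 22
ES_D = max(EF_A=10, EF_B=12) = 12; EF_D = 12+13 = 25
ES_E = max(EF_A=10, EF_B=12) = 12; EF_E = 12+10 = 22
ES_F = max(EF_A=10, EF_E=22) = 22; EF_F = 22+6 = 28
ES_G = max(EF_A=10, EF_D=25) = 25; EF_G = 25+4 = 29
ES_H = max(EF_C=22, EF_E=22, EF_F=28, EF_G=29) = 29; EF_H = 29+5 = 34
Expected project duration μ = 34 days. Critical path: B → D → G → H.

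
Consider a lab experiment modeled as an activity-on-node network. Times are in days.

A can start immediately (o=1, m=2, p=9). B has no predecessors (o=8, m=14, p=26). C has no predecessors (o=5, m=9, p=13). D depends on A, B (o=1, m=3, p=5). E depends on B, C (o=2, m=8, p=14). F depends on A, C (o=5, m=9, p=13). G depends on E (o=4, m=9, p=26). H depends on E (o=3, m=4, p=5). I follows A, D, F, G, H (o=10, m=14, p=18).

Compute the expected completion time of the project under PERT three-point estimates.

te_A = (1 + 4·2 + 9)/6 = 18/6 = 3
te_B = (8 + 4·14 + 26)/6 = 90/6 = 15
te_C = (5 + 4·9 + 13)/6 = 54/6 = 9
te_D = (1 + 4·3 + 5)/6 = 18/6 = 3
te_E = (2 + 4·8 + 14)/6 = 48/6 = 8
te_F = (5 + 4·9 + 13)/6 = 54/6 = 9
te_G = (4 + 4·9 + 26)/6 = 66/6 = 11
te_H = (3 + 4·4 + 5)/6 = 24/6 = 4
te_I = (10 + 4·14 + 18)/6 = 84/6 = 14

Forward pass:
ES_A = 0; EF_A = 3
ES_B = 0; EF_B = 15
ES_C = 0; EF_C = 9
ES_D = max(EF_A=3, EF_B=15) = 15; EF_D = 15+3 = 18
ES_E = max(EF_B=15, EF_C=9) = 15; EF_E = 15+8 = 23
ES_F = max(EF_A=3, EF_C=9) = 9; EF_F = 9+9 = 18
ES_G = 23; EF_G = 23+11 = 34
ES_H = 23; EF_H = 23+4 = 27
ES_I = max(EF_A=3, EF_D=18, EF_F=18, EF_G=34, EF_H=27) = 34; EF_I = 34+14 = 48
Expected project duration μ = 48 days. Critical path: B → E → G → I.

48 days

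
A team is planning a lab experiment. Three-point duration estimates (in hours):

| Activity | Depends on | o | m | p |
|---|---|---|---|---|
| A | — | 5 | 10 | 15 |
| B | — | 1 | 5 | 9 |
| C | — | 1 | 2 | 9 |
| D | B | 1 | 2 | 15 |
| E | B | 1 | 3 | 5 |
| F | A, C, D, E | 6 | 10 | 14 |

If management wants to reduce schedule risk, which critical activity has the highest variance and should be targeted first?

te_A = (5 + 4·10 + 15)/6 = 60/6 = 10; σ²_A = ((15−5)/6)² = 2.778
te_B = (1 + 4·5 + 9)/6 = 30/6 = 5; σ²_B = ((9−1)/6)² = 1.778
te_C = (1 + 4·2 + 9)/6 = 18/6 = 3; σ²_C = ((9−1)/6)² = 1.778
te_D = (1 + 4·2 + 15)/6 = 24/6 = 4; σ²_D = ((15−1)/6)² = 5.444
te_E = (1 + 4·3 + 5)/6 = 18/6 = 3; σ²_E = ((5−1)/6)² = 0.444
te_F = (6 + 4·10 + 14)/6 = 60/6 = 10; σ²_F = ((14−6)/6)² = 1.778

Forward pass:
ES_A = 0; EF_A = 10
ES_B = 0; EF_B = 5
ES_C = 0; EF_C = 3
ES_D = 5; EF_D = 5+4 = 9
ES_E = 5; EF_E = 5+3 = 8
ES_F = max(EF_A=10, EF_C=3, EF_D=9, EF_E=8) = 10; EF_F = 10+10 = 20
Expected project duration μ = 20 hours. Critical path: A → F.

Variances on critical path: σ²_A=2.778, σ²_F=1.778.
Largest is σ²_A = 2.778.

A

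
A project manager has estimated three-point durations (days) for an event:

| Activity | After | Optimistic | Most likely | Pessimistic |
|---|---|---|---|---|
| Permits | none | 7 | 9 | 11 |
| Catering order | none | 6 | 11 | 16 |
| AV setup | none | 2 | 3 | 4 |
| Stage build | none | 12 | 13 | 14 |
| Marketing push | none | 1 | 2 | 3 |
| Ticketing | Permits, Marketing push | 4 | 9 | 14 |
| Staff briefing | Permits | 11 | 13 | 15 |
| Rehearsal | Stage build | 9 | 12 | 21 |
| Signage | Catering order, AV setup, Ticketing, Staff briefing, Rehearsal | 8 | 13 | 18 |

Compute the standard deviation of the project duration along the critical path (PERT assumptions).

te_Permits = (7 + 4·9 + 11)/6 = 54/6 = 9; σ²_Permits = ((11−7)/6)² = 0.444
te_Catering order = (6 + 4·11 + 16)/6 = 66/6 = 11; σ²_Catering order = ((16−6)/6)² = 2.778
te_AV setup = (2 + 4·3 + 4)/6 = 18/6 = 3; σ²_AV setup = ((4−2)/6)² = 0.111
te_Stage build = (12 + 4·13 + 14)/6 = 78/6 = 13; σ²_Stage build = ((14−12)/6)² = 0.111
te_Marketing push = (1 + 4·2 + 3)/6 = 12/6 = 2; σ²_Marketing push = ((3−1)/6)² = 0.111
te_Ticketing = (4 + 4·9 + 14)/6 = 54/6 = 9; σ²_Ticketing = ((14−4)/6)² = 2.778
te_Staff briefing = (11 + 4·13 + 15)/6 = 78/6 = 13; σ²_Staff briefing = ((15−11)/6)² = 0.444
te_Rehearsal = (9 + 4·12 + 21)/6 = 78/6 = 13; σ²_Rehearsal = ((21−9)/6)² = 4.000
te_Signage = (8 + 4·13 + 18)/6 = 78/6 = 13; σ²_Signage = ((18−8)/6)² = 2.778

Forward pass:
ES_Permits = 0; EF_Permits = 9
ES_Catering order = 0; EF_Catering order = 11
ES_AV setup = 0; EF_AV setup = 3
ES_Stage build = 0; EF_Stage build = 13
ES_Marketing push = 0; EF_Marketing push = 2
ES_Ticketing = max(EF_Permits=9, EF_Marketing push=2) = 9; EF_Ticketing = 9+9 = 18
ES_Staff briefing = 9; EF_Staff briefing = 9+13 = 22
ES_Rehearsal = 13; EF_Rehearsal = 13+13 = 26
ES_Signage = max(EF_Catering order=11, EF_AV setup=3, EF_Ticketing=18, EF_Staff briefing=22, EF_Rehearsal=26) = 26; EF_Signage = 26+13 = 39
Expected project duration μ = 39 days. Critical path: Stage build → Rehearsal → Signage.

Variance along critical path = 0.111 + 4.000 + 2.778 = 6.889
σ = √6.889 = 2.625 days

2.62 days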